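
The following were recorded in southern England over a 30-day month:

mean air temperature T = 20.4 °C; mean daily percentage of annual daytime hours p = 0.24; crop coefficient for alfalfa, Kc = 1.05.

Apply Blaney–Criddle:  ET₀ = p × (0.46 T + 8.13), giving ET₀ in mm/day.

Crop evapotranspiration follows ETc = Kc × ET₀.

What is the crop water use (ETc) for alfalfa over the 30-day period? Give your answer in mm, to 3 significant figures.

ET₀ = 0.24 × (0.46 × 20.4 + 8.13) = 0.24 × 17.514 = 4.2034 mm/d
ETc = Kc × ET₀ = 1.05 × 4.2034 = 4.4136 mm/d
Over 30 days: 4.4136 × 30 = 132.408 mm

132 mm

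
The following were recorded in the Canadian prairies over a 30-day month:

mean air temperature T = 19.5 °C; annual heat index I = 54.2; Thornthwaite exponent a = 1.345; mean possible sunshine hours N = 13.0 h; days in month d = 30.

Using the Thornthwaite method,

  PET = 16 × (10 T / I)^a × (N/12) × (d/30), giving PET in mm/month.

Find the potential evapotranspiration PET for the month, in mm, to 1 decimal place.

10T/I = 10 × 19.5 / 54.2 = 3.5978
(10T/I)^a = 3.5978^1.345 = 5.5959
Uncorrected PET = 16 × 5.5959 = 89.534 mm
Correction = (N/12)(d/30) = (13.0/12)(30/30) = 1.0833
PET = 89.534 × 1.0833 = 96.992 mm/month

97.0 mm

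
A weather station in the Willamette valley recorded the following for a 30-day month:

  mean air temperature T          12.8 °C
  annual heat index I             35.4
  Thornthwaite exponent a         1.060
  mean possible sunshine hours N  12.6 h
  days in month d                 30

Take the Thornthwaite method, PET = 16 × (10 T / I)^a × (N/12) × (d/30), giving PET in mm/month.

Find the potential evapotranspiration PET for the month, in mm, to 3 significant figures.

65.6 mm

10T/I = 10 × 12.8 / 35.4 = 3.6158
(10T/I)^a = 3.6158^1.060 = 3.9057
Uncorrected PET = 16 × 3.9057 = 62.491 mm
Correction = (N/12)(d/30) = (12.6/12)(30/30) = 1.0500
PET = 62.491 × 1.0500 = 65.616 mm/month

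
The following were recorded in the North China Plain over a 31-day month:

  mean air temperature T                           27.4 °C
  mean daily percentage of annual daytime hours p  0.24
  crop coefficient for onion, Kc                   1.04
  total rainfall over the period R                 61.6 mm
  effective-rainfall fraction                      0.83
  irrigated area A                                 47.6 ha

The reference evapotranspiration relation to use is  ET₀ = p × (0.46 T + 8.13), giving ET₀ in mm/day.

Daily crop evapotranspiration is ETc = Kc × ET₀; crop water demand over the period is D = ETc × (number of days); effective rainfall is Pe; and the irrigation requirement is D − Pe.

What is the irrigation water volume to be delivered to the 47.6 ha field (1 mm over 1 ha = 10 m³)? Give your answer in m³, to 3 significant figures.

ET₀ = 0.24 × (0.46 × 27.4 + 8.13) = 0.24 × 20.734 = 4.9762 mm/d
ETc = Kc × ET₀ = 1.04 × 4.9762 = 5.1752 mm/d
Crop demand D = ETc × 31 d = 5.1752 × 31 = 160.431 mm
Pe = 0.83 × 61.6 = 51.128 mm
D − Pe = 160.431 − 51.128 = 109.303 mm
Volume = 109.303 mm × 47.6 ha × 10 = 52028.2 m³

52000 m³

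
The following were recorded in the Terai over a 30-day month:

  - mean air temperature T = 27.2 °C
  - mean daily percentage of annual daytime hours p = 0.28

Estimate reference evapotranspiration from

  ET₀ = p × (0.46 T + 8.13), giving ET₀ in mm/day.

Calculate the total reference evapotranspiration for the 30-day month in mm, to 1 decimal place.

173.4 mm

ET₀ = 0.28 × (0.46 × 27.2 + 8.13) = 0.28 × 20.642 = 5.7798 mm/d
Monthly total = 5.7798 × 30 = 173.394 mm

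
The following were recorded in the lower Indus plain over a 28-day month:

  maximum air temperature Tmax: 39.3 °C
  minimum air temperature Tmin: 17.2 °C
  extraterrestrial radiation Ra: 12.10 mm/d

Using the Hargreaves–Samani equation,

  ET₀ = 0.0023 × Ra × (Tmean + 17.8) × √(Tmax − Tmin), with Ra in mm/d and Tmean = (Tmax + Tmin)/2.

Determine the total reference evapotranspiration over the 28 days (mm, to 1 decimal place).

168.7 mm

Tmean = (39.3 + 17.2)/2 = 28.25 °C
ET₀ = 0.0023 × 12.10 × (28.25 + 17.8) × √22.1 = 0.0023 × 12.10 × 46.05 × 4.7011 = 6.0248 mm/d
Over 28 days: 6.0248 × 28 = 168.694 mm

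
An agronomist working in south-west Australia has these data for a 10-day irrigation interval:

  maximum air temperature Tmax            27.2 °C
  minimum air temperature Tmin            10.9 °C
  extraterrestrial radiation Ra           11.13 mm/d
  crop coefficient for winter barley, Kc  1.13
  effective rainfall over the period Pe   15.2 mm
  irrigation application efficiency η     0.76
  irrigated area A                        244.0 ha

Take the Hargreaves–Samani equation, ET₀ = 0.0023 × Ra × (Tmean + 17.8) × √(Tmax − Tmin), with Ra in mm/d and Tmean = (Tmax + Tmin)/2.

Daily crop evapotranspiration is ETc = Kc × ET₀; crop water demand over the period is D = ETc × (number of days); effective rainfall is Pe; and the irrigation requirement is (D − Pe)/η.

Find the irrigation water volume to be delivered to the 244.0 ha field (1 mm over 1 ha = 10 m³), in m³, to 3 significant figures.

89400 m³

Tmean = (27.2 + 10.9)/2 = 19.05 °C
ET₀ = 0.0023 × 11.13 × (19.05 + 17.8) × √16.3 = 0.0023 × 11.13 × 36.85 × 4.0373 = 3.8085 mm/d
ETc = Kc × ET₀ = 1.13 × 3.8085 = 4.3036 mm/d
Crop demand D = ETc × 10 d = 4.3036 × 10 = 43.036 mm
D − Pe = 43.036 − 15.2 = 27.836 mm
Gross irrigation = 27.836 / 0.76 = 36.626 mm
Volume = 36.626 mm × 244.0 ha × 10 = 89367.4 m³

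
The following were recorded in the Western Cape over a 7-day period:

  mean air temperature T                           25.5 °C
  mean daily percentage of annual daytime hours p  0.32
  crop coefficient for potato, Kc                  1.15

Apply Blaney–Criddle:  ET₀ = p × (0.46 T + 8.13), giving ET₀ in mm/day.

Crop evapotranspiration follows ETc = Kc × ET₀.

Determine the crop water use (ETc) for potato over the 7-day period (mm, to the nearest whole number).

51 mm

ET₀ = 0.32 × (0.46 × 25.5 + 8.13) = 0.32 × 19.860 = 6.3552 mm/d
ETc = Kc × ET₀ = 1.15 × 6.3552 = 7.3085 mm/d
Over 7 days: 7.3085 × 7 = 51.160 mm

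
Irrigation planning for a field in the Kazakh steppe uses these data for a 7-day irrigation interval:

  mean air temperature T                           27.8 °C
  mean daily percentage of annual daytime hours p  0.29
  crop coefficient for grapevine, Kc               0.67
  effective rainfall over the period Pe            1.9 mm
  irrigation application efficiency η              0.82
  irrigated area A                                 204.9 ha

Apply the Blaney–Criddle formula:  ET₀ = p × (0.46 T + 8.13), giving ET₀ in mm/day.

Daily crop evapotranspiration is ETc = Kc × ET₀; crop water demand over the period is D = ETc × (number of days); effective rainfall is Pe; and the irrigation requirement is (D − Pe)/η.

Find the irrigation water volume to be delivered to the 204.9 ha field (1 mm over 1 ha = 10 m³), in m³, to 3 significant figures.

66300 m³

ET₀ = 0.29 × (0.46 × 27.8 + 8.13) = 0.29 × 20.918 = 6.0662 mm/d
ETc = Kc × ET₀ = 0.67 × 6.0662 = 4.0644 mm/d
Crop demand D = ETc × 7 d = 4.0644 × 7 = 28.451 mm
D − Pe = 28.451 − 1.9 = 26.551 mm
Gross irrigation = 26.551 / 0.82 = 32.379 mm
Volume = 32.379 mm × 204.9 ha × 10 = 66344.6 m³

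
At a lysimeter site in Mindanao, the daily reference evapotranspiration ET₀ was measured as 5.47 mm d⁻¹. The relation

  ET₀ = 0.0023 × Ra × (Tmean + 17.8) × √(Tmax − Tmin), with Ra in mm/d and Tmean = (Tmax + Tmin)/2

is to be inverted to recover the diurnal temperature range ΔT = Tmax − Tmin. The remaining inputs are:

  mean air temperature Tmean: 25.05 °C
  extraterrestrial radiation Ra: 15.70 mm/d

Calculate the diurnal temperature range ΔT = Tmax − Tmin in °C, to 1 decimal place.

√ΔT = ET₀ / [0.0023 × Ra × (Tmean+17.8)] = 5.47 / (0.0023 × 15.70 × 42.85) = 3.5352
ΔT = 3.5352² = 12.498 °C

12.5 °C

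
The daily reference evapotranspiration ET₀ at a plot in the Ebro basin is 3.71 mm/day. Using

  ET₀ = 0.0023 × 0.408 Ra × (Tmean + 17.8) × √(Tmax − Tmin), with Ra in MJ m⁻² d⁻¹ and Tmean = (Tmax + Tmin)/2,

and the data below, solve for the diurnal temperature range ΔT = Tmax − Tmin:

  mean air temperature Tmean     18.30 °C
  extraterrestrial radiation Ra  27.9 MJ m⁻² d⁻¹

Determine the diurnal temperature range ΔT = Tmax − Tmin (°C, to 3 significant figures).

15.4 °C

√ΔT = ET₀ / [0.0023 × 0.408 × Ra × (Tmean+17.8)] = 3.71 / (0.0023 × 11.3832 × 36.10) = 3.9253
ΔT = 3.9253² = 15.408 °C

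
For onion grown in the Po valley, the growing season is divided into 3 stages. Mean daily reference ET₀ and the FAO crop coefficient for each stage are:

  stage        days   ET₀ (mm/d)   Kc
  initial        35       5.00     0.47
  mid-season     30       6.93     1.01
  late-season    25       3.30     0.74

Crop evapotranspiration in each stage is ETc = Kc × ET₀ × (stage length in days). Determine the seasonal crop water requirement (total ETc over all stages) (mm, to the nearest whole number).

initial: 0.47 × 5.00 × 35 = 82.25 mm
mid-season: 1.01 × 6.93 × 30 = 209.98 mm
late-season: 0.74 × 3.30 × 25 = 61.05 mm
Seasonal total = 353.28 mm

353 mm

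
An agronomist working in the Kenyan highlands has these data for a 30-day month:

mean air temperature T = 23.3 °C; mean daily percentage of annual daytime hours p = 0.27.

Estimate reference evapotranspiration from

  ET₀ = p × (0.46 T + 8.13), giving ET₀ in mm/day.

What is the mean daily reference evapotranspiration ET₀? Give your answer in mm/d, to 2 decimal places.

5.09 mm/d

ET₀ = 0.27 × (0.46 × 23.3 + 8.13) = 0.27 × 18.848 = 5.0890 mm/d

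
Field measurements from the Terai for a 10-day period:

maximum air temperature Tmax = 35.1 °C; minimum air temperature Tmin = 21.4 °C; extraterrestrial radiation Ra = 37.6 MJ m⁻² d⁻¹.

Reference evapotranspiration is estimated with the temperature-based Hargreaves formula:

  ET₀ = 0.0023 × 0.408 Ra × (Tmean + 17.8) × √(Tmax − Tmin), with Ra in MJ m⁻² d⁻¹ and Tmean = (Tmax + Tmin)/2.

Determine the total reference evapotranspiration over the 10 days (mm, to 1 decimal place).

Tmean = (35.1 + 21.4)/2 = 28.25 °C
0.408 Ra = 0.408 × 37.6 = 15.3408 mm/d equivalent
ET₀ = 0.0023 × 15.3408 × (28.25 + 17.8) × √13.7 = 0.0023 × 15.3408 × 46.05 × 3.7014 = 6.0141 mm/d
Over 10 days: 6.0141 × 10 = 60.141 mm

60.1 mm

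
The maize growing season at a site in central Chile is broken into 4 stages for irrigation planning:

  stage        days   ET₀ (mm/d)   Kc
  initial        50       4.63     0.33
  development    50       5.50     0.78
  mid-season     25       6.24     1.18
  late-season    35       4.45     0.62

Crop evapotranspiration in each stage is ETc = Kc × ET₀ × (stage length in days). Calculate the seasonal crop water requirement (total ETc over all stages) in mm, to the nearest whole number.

572 mm

initial: 0.33 × 4.63 × 50 = 76.40 mm
development: 0.78 × 5.50 × 50 = 214.50 mm
mid-season: 1.18 × 6.24 × 25 = 184.08 mm
late-season: 0.62 × 4.45 × 35 = 96.57 mm
Seasonal total = 571.55 mm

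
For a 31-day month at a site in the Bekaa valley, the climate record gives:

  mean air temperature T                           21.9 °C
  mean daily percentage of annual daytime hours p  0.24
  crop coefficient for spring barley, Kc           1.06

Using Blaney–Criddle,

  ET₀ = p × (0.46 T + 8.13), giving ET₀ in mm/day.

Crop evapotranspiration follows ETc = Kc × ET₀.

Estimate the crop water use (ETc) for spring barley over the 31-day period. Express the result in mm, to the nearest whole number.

ET₀ = 0.24 × (0.46 × 21.9 + 8.13) = 0.24 × 18.204 = 4.3690 mm/d
ETc = Kc × ET₀ = 1.06 × 4.3690 = 4.6311 mm/d
Over 31 days: 4.6311 × 31 = 143.564 mm

144 mm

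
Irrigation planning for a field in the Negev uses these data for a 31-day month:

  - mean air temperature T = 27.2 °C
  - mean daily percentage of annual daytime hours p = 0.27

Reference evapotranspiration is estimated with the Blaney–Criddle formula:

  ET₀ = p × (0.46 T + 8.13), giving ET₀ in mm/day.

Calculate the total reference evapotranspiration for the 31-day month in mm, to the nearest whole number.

173 mm

ET₀ = 0.27 × (0.46 × 27.2 + 8.13) = 0.27 × 20.642 = 5.5733 mm/d
Monthly total = 5.5733 × 31 = 172.772 mm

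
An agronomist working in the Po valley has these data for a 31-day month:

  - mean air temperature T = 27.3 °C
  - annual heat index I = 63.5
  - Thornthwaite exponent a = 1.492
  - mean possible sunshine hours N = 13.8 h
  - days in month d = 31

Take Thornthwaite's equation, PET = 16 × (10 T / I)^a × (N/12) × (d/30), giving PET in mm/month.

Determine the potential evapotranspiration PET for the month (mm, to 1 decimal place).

10T/I = 10 × 27.3 / 63.5 = 4.2992
(10T/I)^a = 4.2992^1.492 = 8.8108
Uncorrected PET = 16 × 8.8108 = 140.973 mm
Correction = (N/12)(d/30) = (13.8/12)(31/30) = 1.1883
PET = 140.973 × 1.1883 = 167.518 mm/month

167.5 mm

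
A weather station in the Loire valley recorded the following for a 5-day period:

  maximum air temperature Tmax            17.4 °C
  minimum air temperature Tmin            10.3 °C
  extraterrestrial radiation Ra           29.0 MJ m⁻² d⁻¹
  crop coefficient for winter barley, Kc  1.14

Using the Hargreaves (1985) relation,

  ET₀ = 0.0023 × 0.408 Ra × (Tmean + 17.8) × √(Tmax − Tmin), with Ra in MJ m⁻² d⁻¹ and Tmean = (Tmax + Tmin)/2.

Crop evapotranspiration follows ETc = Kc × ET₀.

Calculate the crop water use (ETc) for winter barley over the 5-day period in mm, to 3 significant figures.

Tmean = (17.4 + 10.3)/2 = 13.85 °C
0.408 Ra = 0.408 × 29.0 = 11.8320 mm/d equivalent
ET₀ = 0.0023 × 11.8320 × (13.85 + 17.8) × √7.1 = 0.0023 × 11.8320 × 31.65 × 2.6646 = 2.2950 mm/d
ETc = Kc × ET₀ = 1.14 × 2.2950 = 2.6163 mm/d
Over 5 days: 2.6163 × 5 = 13.082 mm

13.1 mm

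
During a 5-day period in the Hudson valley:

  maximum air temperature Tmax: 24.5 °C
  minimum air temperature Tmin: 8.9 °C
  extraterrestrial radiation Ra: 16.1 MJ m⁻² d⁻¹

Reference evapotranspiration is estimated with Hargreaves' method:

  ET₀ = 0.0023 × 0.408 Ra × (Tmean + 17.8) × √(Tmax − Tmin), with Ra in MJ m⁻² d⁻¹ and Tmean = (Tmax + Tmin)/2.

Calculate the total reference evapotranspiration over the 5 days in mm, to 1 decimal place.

10.3 mm

Tmean = (24.5 + 8.9)/2 = 16.70 °C
0.408 Ra = 0.408 × 16.1 = 6.5688 mm/d equivalent
ET₀ = 0.0023 × 6.5688 × (16.70 + 17.8) × √15.6 = 0.0023 × 6.5688 × 34.50 × 3.9497 = 2.0587 mm/d
Over 5 days: 2.0587 × 5 = 10.294 mm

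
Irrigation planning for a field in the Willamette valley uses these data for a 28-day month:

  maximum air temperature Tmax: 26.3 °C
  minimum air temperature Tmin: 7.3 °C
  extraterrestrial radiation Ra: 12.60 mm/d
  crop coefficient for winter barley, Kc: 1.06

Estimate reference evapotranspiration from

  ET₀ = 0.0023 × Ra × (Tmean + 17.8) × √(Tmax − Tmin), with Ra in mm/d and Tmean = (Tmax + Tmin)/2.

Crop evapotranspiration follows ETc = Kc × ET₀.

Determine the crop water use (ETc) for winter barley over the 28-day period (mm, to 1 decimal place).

Tmean = (26.3 + 7.3)/2 = 16.80 °C
ET₀ = 0.0023 × 12.60 × (16.80 + 17.8) × √19.0 = 0.0023 × 12.60 × 34.60 × 4.3589 = 4.3707 mm/d
ETc = Kc × ET₀ = 1.06 × 4.3707 = 4.6329 mm/d
Over 28 days: 4.6329 × 28 = 129.721 mm

129.7 mm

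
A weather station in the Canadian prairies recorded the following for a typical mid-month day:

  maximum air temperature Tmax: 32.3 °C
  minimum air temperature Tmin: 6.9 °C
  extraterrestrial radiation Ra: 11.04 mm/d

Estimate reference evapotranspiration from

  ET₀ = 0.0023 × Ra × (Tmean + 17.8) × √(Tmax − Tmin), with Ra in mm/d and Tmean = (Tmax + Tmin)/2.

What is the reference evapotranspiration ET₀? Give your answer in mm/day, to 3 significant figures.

4.79 mm/day

Tmean = (32.3 + 6.9)/2 = 19.60 °C
ET₀ = 0.0023 × 11.04 × (19.60 + 17.8) × √25.4 = 0.0023 × 11.04 × 37.40 × 5.0398 = 4.7861 mm/d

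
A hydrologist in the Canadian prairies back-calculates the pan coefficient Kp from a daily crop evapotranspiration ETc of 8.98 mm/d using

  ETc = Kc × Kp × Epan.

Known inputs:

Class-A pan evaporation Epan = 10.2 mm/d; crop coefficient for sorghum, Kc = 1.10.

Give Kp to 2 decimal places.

0.80

ETc = Kc × Kp × Epan  ⇒  Kp = ETc / (Kc × Epan)
Kp = 8.98 / (1.10 × 10.2) = 8.98 / 11.220 = 0.8004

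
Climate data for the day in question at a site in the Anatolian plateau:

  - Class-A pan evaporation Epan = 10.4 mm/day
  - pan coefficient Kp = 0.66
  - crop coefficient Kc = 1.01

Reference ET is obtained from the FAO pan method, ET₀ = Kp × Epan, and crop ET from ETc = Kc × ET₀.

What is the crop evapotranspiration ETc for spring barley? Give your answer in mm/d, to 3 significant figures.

6.93 mm/d

ET₀ = 0.66 × 10.4 = 6.8640 mm/d
ETc = Kc × ET₀ = 1.01 × 6.8640 = 6.9326 mm/d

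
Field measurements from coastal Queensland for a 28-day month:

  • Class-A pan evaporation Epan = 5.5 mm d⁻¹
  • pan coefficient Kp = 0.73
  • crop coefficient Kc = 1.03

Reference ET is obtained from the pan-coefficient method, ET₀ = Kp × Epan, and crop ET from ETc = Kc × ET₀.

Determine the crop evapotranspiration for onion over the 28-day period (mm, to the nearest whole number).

116 mm

ET₀ = 0.73 × 5.5 = 4.0150 mm/d
ETc = Kc × ET₀ = 1.03 × 4.0150 = 4.1355 mm/d
Over 28 days: 4.1355 × 28 = 115.794 mm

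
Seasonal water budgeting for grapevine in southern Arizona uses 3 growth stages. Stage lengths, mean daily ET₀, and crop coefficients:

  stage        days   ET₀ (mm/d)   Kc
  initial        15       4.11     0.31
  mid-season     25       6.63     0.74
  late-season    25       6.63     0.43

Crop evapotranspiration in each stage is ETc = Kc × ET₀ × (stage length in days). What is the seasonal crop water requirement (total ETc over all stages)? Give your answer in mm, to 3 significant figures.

213 mm

initial: 0.31 × 4.11 × 15 = 19.11 mm
mid-season: 0.74 × 6.63 × 25 = 122.66 mm
late-season: 0.43 × 6.63 × 25 = 71.27 mm
Seasonal total = 213.04 mm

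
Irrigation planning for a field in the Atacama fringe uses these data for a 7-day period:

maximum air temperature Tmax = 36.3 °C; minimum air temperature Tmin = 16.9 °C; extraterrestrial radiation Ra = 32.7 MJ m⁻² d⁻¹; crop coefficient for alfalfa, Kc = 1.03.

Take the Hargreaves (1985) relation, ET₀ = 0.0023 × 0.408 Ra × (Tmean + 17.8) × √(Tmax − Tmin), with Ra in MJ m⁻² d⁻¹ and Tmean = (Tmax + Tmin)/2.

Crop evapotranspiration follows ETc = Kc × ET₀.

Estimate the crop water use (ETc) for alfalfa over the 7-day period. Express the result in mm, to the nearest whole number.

Tmean = (36.3 + 16.9)/2 = 26.60 °C
0.408 Ra = 0.408 × 32.7 = 13.3416 mm/d equivalent
ET₀ = 0.0023 × 13.3416 × (26.60 + 17.8) × √19.4 = 0.0023 × 13.3416 × 44.40 × 4.4045 = 6.0009 mm/d
ETc = Kc × ET₀ = 1.03 × 6.0009 = 6.1809 mm/d
Over 7 days: 6.1809 × 7 = 43.266 mm

43 mm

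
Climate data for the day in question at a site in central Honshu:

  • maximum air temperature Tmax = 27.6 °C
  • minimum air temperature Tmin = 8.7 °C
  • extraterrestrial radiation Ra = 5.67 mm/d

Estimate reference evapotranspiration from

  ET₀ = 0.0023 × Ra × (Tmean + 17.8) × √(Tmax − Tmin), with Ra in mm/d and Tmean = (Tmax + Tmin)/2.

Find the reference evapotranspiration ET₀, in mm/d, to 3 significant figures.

2.04 mm/d

Tmean = (27.6 + 8.7)/2 = 18.15 °C
ET₀ = 0.0023 × 5.67 × (18.15 + 17.8) × √18.9 = 0.0023 × 5.67 × 35.95 × 4.3474 = 2.0382 mm/d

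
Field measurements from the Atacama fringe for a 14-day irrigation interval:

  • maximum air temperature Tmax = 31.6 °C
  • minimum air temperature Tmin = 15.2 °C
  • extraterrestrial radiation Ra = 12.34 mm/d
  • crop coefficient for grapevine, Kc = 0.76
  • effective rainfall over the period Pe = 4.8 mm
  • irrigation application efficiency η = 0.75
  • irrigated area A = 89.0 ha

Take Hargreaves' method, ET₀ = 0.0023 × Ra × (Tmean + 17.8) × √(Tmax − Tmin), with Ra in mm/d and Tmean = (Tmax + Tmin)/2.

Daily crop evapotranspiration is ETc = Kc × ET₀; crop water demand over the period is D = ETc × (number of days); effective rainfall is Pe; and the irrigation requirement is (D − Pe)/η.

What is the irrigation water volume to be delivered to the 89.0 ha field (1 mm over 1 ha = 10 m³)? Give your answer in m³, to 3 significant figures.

Tmean = (31.6 + 15.2)/2 = 23.40 °C
ET₀ = 0.0023 × 12.34 × (23.40 + 17.8) × √16.4 = 0.0023 × 12.34 × 41.20 × 4.0497 = 4.7355 mm/d
ETc = Kc × ET₀ = 0.76 × 4.7355 = 3.5990 mm/d
Crop demand D = ETc × 14 d = 3.5990 × 14 = 50.386 mm
D − Pe = 50.386 − 4.8 = 45.586 mm
Gross irrigation = 45.586 / 0.75 = 60.781 mm
Volume = 60.781 mm × 89.0 ha × 10 = 54095.1 m³

54100 m³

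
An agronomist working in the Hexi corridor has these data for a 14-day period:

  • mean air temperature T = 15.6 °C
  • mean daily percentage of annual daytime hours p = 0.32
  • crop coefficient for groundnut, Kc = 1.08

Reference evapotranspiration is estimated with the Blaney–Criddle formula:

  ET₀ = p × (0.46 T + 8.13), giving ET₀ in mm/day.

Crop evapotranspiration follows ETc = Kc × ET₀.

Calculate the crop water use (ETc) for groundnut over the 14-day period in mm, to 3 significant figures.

74.1 mm

ET₀ = 0.32 × (0.46 × 15.6 + 8.13) = 0.32 × 15.306 = 4.8979 mm/d
ETc = Kc × ET₀ = 1.08 × 4.8979 = 5.2897 mm/d
Over 14 days: 5.2897 × 14 = 74.056 mm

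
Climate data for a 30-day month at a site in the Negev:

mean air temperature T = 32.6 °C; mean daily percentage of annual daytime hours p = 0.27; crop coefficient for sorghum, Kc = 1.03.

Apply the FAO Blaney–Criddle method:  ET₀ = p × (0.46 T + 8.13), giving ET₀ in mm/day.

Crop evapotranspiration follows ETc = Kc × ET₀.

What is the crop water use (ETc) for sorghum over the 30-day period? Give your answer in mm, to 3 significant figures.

193 mm

ET₀ = 0.27 × (0.46 × 32.6 + 8.13) = 0.27 × 23.126 = 6.2440 mm/d
ETc = Kc × ET₀ = 1.03 × 6.2440 = 6.4313 mm/d
Over 30 days: 6.4313 × 30 = 192.939 mm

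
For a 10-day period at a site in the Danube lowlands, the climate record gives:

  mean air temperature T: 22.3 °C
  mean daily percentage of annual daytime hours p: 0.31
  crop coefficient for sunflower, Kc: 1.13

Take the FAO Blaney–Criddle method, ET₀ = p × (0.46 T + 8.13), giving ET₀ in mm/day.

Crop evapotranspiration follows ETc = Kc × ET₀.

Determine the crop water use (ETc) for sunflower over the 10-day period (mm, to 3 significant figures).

64.4 mm

ET₀ = 0.31 × (0.46 × 22.3 + 8.13) = 0.31 × 18.388 = 5.7003 mm/d
ETc = Kc × ET₀ = 1.13 × 5.7003 = 6.4413 mm/d
Over 10 days: 6.4413 × 10 = 64.413 mm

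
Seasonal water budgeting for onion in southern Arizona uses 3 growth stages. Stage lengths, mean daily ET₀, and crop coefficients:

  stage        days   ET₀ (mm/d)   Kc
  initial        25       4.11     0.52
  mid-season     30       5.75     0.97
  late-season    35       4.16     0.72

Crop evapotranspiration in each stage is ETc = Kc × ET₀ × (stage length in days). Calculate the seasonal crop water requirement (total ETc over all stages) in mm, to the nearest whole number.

326 mm

initial: 0.52 × 4.11 × 25 = 53.43 mm
mid-season: 0.97 × 5.75 × 30 = 167.33 mm
late-season: 0.72 × 4.16 × 35 = 104.83 mm
Seasonal total = 325.59 mm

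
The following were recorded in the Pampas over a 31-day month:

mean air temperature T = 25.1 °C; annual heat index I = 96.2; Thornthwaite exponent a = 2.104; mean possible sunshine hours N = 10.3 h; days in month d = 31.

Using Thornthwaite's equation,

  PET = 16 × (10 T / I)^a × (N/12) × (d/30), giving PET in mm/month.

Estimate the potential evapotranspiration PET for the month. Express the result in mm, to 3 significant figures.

10T/I = 10 × 25.1 / 96.2 = 2.6091
(10T/I)^a = 2.6091^2.104 = 7.5214
Uncorrected PET = 16 × 7.5214 = 120.342 mm
Correction = (N/12)(d/30) = (10.3/12)(31/30) = 0.8869
PET = 120.342 × 0.8869 = 106.731 mm/month

107 mm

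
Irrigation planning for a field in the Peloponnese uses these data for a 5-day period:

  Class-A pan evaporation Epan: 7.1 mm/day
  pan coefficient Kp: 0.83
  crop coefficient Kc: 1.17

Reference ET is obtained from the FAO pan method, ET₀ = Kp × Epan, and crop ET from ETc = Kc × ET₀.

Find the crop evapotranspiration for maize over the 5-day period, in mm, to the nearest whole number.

ET₀ = 0.83 × 7.1 = 5.8930 mm/d
ETc = Kc × ET₀ = 1.17 × 5.8930 = 6.8948 mm/d
Over 5 days: 6.8948 × 5 = 34.474 mm

34 mm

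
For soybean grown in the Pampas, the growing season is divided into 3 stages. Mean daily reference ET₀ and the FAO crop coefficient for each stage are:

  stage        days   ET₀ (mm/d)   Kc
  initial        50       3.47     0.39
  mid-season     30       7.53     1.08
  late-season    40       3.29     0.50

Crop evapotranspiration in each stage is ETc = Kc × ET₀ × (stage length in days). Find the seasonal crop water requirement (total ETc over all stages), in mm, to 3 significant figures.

initial: 0.39 × 3.47 × 50 = 67.67 mm
mid-season: 1.08 × 7.53 × 30 = 243.97 mm
late-season: 0.50 × 3.29 × 40 = 65.80 mm
Seasonal total = 377.44 mm

377 mm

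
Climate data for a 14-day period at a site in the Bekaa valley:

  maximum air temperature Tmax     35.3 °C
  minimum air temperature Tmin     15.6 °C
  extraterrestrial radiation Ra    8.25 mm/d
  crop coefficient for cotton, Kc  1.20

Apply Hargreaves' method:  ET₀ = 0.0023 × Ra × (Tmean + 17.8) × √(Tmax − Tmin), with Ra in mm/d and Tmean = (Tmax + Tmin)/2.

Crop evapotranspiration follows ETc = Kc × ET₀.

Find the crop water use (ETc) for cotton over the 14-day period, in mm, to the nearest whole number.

61 mm

Tmean = (35.3 + 15.6)/2 = 25.45 °C
ET₀ = 0.0023 × 8.25 × (25.45 + 17.8) × √19.7 = 0.0023 × 8.25 × 43.25 × 4.4385 = 3.6425 mm/d
ETc = Kc × ET₀ = 1.20 × 3.6425 = 4.3710 mm/d
Over 14 days: 4.3710 × 14 = 61.194 mm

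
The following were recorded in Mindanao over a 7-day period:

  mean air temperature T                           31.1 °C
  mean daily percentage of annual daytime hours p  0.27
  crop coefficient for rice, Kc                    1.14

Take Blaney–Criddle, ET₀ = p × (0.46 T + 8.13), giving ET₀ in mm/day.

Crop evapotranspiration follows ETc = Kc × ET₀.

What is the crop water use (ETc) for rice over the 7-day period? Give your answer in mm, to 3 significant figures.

48.3 mm

ET₀ = 0.27 × (0.46 × 31.1 + 8.13) = 0.27 × 22.436 = 6.0577 mm/d
ETc = Kc × ET₀ = 1.14 × 6.0577 = 6.9058 mm/d
Over 7 days: 6.9058 × 7 = 48.341 mm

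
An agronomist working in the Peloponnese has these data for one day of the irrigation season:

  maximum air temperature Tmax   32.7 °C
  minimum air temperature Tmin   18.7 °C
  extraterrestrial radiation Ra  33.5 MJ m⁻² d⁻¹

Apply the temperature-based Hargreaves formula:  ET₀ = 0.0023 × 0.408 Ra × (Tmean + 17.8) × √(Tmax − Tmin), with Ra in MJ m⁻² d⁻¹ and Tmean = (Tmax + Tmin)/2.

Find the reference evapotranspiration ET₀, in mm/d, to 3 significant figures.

Tmean = (32.7 + 18.7)/2 = 25.70 °C
0.408 Ra = 0.408 × 33.5 = 13.6680 mm/d equivalent
ET₀ = 0.0023 × 13.6680 × (25.70 + 17.8) × √14.0 = 0.0023 × 13.6680 × 43.50 × 3.7417 = 5.1167 mm/d

5.12 mm/d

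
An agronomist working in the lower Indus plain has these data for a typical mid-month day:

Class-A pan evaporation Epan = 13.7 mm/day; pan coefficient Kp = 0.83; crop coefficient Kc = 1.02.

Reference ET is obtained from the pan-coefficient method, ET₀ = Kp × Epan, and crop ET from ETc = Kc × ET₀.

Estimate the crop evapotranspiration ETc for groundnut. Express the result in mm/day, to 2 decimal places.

ET₀ = 0.83 × 13.7 = 11.3710 mm/d
ETc = Kc × ET₀ = 1.02 × 11.3710 = 11.5984 mm/d

11.60 mm/day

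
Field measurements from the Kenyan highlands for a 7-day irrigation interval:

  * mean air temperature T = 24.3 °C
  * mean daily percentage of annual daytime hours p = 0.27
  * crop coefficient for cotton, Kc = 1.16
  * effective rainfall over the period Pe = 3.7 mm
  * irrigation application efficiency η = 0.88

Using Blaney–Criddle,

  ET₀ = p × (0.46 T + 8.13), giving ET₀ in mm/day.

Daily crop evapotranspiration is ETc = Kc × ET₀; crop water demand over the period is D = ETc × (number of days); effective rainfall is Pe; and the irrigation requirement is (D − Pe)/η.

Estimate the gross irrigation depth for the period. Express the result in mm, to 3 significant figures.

43.9 mm

ET₀ = 0.27 × (0.46 × 24.3 + 8.13) = 0.27 × 19.308 = 5.2132 mm/d
ETc = Kc × ET₀ = 1.16 × 5.2132 = 6.0473 mm/d
Crop demand D = ETc × 7 d = 6.0473 × 7 = 42.331 mm
D − Pe = 42.331 − 3.7 = 38.631 mm
Gross irrigation = 38.631 / 0.88 = 43.899 mm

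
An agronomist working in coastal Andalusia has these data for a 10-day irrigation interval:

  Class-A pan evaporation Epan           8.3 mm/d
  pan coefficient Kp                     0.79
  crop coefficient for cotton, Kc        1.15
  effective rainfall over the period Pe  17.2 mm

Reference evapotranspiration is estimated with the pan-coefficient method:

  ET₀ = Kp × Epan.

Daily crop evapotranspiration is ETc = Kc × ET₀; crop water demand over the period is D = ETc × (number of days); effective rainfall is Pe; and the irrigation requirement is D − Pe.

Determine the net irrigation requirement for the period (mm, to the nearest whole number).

ET₀ = 0.79 × 8.3 = 6.5570 mm/d
ETc = Kc × ET₀ = 1.15 × 6.5570 = 7.5406 mm/d
Crop demand D = ETc × 10 d = 7.5406 × 10 = 75.406 mm
D − Pe = 75.406 − 17.2 = 58.206 mm

58 mm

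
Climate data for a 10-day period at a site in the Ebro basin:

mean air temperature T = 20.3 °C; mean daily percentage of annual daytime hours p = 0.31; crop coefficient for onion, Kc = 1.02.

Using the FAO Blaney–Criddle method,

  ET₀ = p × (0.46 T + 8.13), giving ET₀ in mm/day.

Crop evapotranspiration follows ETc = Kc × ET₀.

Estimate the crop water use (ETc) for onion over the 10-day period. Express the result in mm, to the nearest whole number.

ET₀ = 0.31 × (0.46 × 20.3 + 8.13) = 0.31 × 17.468 = 5.4151 mm/d
ETc = Kc × ET₀ = 1.02 × 5.4151 = 5.5234 mm/d
Over 10 days: 5.5234 × 10 = 55.234 mm

55 mm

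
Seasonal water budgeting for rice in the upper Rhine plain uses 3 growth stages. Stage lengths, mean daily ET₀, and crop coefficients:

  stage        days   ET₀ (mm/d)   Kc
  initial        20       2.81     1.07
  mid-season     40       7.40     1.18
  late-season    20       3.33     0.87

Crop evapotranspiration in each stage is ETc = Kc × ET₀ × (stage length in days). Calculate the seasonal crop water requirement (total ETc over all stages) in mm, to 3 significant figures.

467 mm

initial: 1.07 × 2.81 × 20 = 60.13 mm
mid-season: 1.18 × 7.40 × 40 = 349.28 mm
late-season: 0.87 × 3.33 × 20 = 57.94 mm
Seasonal total = 467.35 mm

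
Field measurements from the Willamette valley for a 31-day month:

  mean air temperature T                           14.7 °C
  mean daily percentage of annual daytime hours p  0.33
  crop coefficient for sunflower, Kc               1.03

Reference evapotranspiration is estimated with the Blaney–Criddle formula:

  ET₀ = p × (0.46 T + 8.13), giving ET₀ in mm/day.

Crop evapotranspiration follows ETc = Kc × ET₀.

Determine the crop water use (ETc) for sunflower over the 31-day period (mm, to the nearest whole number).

157 mm

ET₀ = 0.33 × (0.46 × 14.7 + 8.13) = 0.33 × 14.892 = 4.9144 mm/d
ETc = Kc × ET₀ = 1.03 × 4.9144 = 5.0618 mm/d
Over 31 days: 5.0618 × 31 = 156.916 mm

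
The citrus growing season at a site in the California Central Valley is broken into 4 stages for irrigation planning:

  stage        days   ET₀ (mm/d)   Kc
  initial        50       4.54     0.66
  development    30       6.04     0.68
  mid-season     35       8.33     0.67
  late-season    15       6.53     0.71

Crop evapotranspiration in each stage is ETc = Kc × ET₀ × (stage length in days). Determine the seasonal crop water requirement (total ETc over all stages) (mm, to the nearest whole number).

initial: 0.66 × 4.54 × 50 = 149.82 mm
development: 0.68 × 6.04 × 30 = 123.22 mm
mid-season: 0.67 × 8.33 × 35 = 195.34 mm
late-season: 0.71 × 6.53 × 15 = 69.54 mm
Seasonal total = 537.92 mm

538 mm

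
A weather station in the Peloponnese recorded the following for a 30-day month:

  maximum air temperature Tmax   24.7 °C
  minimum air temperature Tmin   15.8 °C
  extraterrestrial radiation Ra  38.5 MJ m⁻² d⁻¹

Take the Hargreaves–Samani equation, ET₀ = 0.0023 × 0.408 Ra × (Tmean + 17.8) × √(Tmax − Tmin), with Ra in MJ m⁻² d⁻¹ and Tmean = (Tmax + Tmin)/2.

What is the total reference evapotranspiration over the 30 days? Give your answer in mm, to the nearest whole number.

Tmean = (24.7 + 15.8)/2 = 20.25 °C
0.408 Ra = 0.408 × 38.5 = 15.7080 mm/d equivalent
ET₀ = 0.0023 × 15.7080 × (20.25 + 17.8) × √8.9 = 0.0023 × 15.7080 × 38.05 × 2.9833 = 4.1011 mm/d
Over 30 days: 4.1011 × 30 = 123.033 mm

123 mm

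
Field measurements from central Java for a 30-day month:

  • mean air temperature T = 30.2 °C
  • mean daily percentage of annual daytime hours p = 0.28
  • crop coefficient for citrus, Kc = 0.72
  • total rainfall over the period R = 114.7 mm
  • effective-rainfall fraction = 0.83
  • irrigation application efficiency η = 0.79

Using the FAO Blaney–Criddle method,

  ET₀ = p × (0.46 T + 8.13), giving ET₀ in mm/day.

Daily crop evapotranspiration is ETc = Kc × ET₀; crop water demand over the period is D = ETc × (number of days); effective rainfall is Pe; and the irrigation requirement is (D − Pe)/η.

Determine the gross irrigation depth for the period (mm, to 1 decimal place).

48.1 mm

ET₀ = 0.28 × (0.46 × 30.2 + 8.13) = 0.28 × 22.022 = 6.1662 mm/d
ETc = Kc × ET₀ = 0.72 × 6.1662 = 4.4397 mm/d
Crop demand D = ETc × 30 d = 4.4397 × 30 = 133.191 mm
Pe = 0.83 × 114.7 = 95.201 mm
D − Pe = 133.191 − 95.201 = 37.990 mm
Gross irrigation = 37.990 / 0.79 = 48.089 mm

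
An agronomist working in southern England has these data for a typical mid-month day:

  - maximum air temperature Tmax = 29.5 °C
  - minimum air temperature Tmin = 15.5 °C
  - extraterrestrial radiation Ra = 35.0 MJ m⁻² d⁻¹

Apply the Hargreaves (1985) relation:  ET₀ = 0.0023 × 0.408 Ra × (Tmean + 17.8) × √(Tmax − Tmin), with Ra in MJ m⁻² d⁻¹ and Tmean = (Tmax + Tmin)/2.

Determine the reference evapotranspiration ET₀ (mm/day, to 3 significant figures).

Tmean = (29.5 + 15.5)/2 = 22.50 °C
0.408 Ra = 0.408 × 35.0 = 14.2800 mm/d equivalent
ET₀ = 0.0023 × 14.2800 × (22.50 + 17.8) × √14.0 = 0.0023 × 14.2800 × 40.30 × 3.7417 = 4.9526 mm/d

4.95 mm/day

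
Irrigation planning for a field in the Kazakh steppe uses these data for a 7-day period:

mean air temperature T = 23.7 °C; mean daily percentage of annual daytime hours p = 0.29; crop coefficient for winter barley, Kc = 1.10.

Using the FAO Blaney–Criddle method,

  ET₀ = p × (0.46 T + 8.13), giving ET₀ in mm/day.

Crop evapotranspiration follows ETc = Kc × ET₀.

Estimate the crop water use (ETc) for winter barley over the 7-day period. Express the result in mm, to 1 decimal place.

42.5 mm

ET₀ = 0.29 × (0.46 × 23.7 + 8.13) = 0.29 × 19.032 = 5.5193 mm/d
ETc = Kc × ET₀ = 1.10 × 5.5193 = 6.0712 mm/d
Over 7 days: 6.0712 × 7 = 42.498 mm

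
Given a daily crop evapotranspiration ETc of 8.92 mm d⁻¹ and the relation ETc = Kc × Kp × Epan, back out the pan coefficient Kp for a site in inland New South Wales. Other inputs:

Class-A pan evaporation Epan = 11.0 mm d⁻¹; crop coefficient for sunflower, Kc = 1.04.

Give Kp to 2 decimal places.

ETc = Kc × Kp × Epan  ⇒  Kp = ETc / (Kc × Epan)
Kp = 8.92 / (1.04 × 11.0) = 8.92 / 11.440 = 0.7797

0.78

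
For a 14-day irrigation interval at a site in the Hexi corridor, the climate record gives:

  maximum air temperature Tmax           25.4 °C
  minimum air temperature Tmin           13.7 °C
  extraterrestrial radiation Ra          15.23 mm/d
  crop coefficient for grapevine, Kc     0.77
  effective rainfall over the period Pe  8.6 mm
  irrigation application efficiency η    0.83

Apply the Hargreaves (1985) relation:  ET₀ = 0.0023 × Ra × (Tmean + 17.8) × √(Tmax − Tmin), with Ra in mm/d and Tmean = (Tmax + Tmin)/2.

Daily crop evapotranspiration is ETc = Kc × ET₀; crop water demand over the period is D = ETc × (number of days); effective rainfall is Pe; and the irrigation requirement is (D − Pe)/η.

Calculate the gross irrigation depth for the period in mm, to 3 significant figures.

Tmean = (25.4 + 13.7)/2 = 19.55 °C
ET₀ = 0.0023 × 15.23 × (19.55 + 17.8) × √11.7 = 0.0023 × 15.23 × 37.35 × 3.4205 = 4.4752 mm/d
ETc = Kc × ET₀ = 0.77 × 4.4752 = 3.4459 mm/d
Crop demand D = ETc × 14 d = 3.4459 × 14 = 48.243 mm
D − Pe = 48.243 − 8.6 = 39.643 mm
Gross irrigation = 39.643 / 0.83 = 47.763 mm

47.8 mm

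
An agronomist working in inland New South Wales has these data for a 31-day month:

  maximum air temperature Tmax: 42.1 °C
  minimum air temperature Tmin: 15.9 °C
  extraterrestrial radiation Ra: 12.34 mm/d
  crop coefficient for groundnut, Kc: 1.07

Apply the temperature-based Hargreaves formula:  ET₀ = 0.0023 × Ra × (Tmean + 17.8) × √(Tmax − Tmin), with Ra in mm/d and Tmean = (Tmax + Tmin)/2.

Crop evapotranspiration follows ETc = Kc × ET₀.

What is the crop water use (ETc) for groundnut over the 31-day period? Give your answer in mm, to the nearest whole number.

Tmean = (42.1 + 15.9)/2 = 29.00 °C
ET₀ = 0.0023 × 12.34 × (29.00 + 17.8) × √26.2 = 0.0023 × 12.34 × 46.80 × 5.1186 = 6.7989 mm/d
ETc = Kc × ET₀ = 1.07 × 6.7989 = 7.2748 mm/d
Over 31 days: 7.2748 × 31 = 225.519 mm

226 mm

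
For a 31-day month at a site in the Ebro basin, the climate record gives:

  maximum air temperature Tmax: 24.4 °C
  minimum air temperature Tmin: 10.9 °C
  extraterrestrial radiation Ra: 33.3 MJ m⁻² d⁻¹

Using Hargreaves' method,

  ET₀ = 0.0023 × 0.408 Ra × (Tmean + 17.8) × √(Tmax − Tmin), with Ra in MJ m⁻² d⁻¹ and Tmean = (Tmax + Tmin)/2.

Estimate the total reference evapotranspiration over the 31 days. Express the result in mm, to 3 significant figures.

Tmean = (24.4 + 10.9)/2 = 17.65 °C
0.408 Ra = 0.408 × 33.3 = 13.5864 mm/d equivalent
ET₀ = 0.0023 × 13.5864 × (17.65 + 17.8) × √13.5 = 0.0023 × 13.5864 × 35.45 × 3.6742 = 4.0702 mm/d
Over 31 days: 4.0702 × 31 = 126.176 mm

126 mm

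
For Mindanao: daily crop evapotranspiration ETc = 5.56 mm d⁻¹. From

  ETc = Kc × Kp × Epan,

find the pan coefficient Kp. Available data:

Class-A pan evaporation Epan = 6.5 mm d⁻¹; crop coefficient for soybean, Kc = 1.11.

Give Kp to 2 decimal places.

ETc = Kc × Kp × Epan  ⇒  Kp = ETc / (Kc × Epan)
Kp = 5.56 / (1.11 × 6.5) = 5.56 / 7.215 = 0.7706

0.77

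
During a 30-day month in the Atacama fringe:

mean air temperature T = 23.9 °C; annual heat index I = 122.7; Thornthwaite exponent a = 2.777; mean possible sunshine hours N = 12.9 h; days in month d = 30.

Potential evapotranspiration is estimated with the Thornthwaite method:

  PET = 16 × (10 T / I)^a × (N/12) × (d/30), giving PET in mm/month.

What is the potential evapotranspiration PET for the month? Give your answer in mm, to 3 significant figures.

10T/I = 10 × 23.9 / 122.7 = 1.9478
(10T/I)^a = 1.9478^2.777 = 6.3689
Uncorrected PET = 16 × 6.3689 = 101.902 mm
Correction = (N/12)(d/30) = (12.9/12)(30/30) = 1.0750
PET = 101.902 × 1.0750 = 109.545 mm/month

110 mm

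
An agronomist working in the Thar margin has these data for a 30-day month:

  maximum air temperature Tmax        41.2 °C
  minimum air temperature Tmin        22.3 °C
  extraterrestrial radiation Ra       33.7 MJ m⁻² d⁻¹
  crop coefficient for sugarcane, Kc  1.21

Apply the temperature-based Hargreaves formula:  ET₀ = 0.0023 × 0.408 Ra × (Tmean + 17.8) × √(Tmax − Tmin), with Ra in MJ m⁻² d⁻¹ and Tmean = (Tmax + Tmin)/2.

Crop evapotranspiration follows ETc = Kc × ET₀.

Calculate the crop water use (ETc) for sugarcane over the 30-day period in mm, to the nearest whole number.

247 mm

Tmean = (41.2 + 22.3)/2 = 31.75 °C
0.408 Ra = 0.408 × 33.7 = 13.7496 mm/d equivalent
ET₀ = 0.0023 × 13.7496 × (31.75 + 17.8) × √18.9 = 0.0023 × 13.7496 × 49.55 × 4.3474 = 6.8123 mm/d
ETc = Kc × ET₀ = 1.21 × 6.8123 = 8.2429 mm/d
Over 30 days: 8.2429 × 30 = 247.287 mm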